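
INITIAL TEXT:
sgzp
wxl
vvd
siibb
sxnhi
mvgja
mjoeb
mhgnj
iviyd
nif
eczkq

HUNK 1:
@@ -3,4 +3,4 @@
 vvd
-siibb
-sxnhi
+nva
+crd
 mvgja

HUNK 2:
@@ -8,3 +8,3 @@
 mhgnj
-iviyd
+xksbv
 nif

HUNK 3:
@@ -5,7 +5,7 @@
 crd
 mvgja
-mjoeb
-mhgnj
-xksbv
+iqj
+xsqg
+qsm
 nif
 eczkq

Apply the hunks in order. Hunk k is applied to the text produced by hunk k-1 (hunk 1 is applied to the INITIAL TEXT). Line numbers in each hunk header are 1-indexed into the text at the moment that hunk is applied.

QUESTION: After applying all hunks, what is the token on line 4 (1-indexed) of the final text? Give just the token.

Answer: nva

Derivation:
Hunk 1: at line 3 remove [siibb,sxnhi] add [nva,crd] -> 11 lines: sgzp wxl vvd nva crd mvgja mjoeb mhgnj iviyd nif eczkq
Hunk 2: at line 8 remove [iviyd] add [xksbv] -> 11 lines: sgzp wxl vvd nva crd mvgja mjoeb mhgnj xksbv nif eczkq
Hunk 3: at line 5 remove [mjoeb,mhgnj,xksbv] add [iqj,xsqg,qsm] -> 11 lines: sgzp wxl vvd nva crd mvgja iqj xsqg qsm nif eczkq
Final line 4: nva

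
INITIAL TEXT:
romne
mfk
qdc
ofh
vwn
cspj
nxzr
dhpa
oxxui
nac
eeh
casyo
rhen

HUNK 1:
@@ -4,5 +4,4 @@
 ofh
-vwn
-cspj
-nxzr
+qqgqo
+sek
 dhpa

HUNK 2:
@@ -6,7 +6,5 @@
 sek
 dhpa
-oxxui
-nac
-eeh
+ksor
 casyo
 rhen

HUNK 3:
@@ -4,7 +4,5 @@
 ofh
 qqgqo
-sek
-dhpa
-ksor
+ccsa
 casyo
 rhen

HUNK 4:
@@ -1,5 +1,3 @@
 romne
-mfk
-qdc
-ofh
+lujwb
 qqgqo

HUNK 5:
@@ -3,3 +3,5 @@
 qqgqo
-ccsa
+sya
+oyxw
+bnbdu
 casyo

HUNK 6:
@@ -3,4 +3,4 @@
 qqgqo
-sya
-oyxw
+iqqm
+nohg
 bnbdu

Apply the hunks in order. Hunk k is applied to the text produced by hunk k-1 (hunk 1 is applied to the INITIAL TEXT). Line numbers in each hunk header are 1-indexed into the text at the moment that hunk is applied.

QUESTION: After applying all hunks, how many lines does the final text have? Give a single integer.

Hunk 1: at line 4 remove [vwn,cspj,nxzr] add [qqgqo,sek] -> 12 lines: romne mfk qdc ofh qqgqo sek dhpa oxxui nac eeh casyo rhen
Hunk 2: at line 6 remove [oxxui,nac,eeh] add [ksor] -> 10 lines: romne mfk qdc ofh qqgqo sek dhpa ksor casyo rhen
Hunk 3: at line 4 remove [sek,dhpa,ksor] add [ccsa] -> 8 lines: romne mfk qdc ofh qqgqo ccsa casyo rhen
Hunk 4: at line 1 remove [mfk,qdc,ofh] add [lujwb] -> 6 lines: romne lujwb qqgqo ccsa casyo rhen
Hunk 5: at line 3 remove [ccsa] add [sya,oyxw,bnbdu] -> 8 lines: romne lujwb qqgqo sya oyxw bnbdu casyo rhen
Hunk 6: at line 3 remove [sya,oyxw] add [iqqm,nohg] -> 8 lines: romne lujwb qqgqo iqqm nohg bnbdu casyo rhen
Final line count: 8

Answer: 8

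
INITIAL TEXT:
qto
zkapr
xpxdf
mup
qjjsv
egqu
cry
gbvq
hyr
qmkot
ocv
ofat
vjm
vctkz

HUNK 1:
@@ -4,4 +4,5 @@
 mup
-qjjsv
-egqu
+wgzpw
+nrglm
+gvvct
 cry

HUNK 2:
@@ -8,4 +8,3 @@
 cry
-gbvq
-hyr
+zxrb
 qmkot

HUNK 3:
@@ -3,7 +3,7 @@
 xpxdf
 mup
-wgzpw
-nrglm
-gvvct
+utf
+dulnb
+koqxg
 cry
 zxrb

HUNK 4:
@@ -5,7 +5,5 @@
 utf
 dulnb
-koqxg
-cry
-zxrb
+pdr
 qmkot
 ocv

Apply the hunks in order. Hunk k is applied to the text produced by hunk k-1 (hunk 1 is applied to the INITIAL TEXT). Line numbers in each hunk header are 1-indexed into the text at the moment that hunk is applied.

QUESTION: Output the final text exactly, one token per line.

Answer: qto
zkapr
xpxdf
mup
utf
dulnb
pdr
qmkot
ocv
ofat
vjm
vctkz

Derivation:
Hunk 1: at line 4 remove [qjjsv,egqu] add [wgzpw,nrglm,gvvct] -> 15 lines: qto zkapr xpxdf mup wgzpw nrglm gvvct cry gbvq hyr qmkot ocv ofat vjm vctkz
Hunk 2: at line 8 remove [gbvq,hyr] add [zxrb] -> 14 lines: qto zkapr xpxdf mup wgzpw nrglm gvvct cry zxrb qmkot ocv ofat vjm vctkz
Hunk 3: at line 3 remove [wgzpw,nrglm,gvvct] add [utf,dulnb,koqxg] -> 14 lines: qto zkapr xpxdf mup utf dulnb koqxg cry zxrb qmkot ocv ofat vjm vctkz
Hunk 4: at line 5 remove [koqxg,cry,zxrb] add [pdr] -> 12 lines: qto zkapr xpxdf mup utf dulnb pdr qmkot ocv ofat vjm vctkz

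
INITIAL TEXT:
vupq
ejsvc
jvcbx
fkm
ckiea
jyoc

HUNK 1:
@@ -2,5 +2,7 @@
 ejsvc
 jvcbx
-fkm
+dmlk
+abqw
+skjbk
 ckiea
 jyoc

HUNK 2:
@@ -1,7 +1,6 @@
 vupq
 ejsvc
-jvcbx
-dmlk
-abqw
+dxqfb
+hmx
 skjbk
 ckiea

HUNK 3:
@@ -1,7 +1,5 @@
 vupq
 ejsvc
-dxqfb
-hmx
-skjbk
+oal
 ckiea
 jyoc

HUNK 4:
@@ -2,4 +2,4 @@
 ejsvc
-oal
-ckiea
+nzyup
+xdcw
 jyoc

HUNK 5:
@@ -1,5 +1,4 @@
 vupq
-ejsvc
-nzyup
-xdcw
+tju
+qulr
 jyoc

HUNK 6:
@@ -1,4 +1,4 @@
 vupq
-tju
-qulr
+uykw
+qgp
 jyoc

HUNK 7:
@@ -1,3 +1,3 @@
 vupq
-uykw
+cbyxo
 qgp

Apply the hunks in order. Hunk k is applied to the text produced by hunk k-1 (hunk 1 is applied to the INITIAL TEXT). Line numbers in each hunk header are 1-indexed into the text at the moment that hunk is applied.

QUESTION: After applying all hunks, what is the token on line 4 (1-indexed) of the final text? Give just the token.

Hunk 1: at line 2 remove [fkm] add [dmlk,abqw,skjbk] -> 8 lines: vupq ejsvc jvcbx dmlk abqw skjbk ckiea jyoc
Hunk 2: at line 1 remove [jvcbx,dmlk,abqw] add [dxqfb,hmx] -> 7 lines: vupq ejsvc dxqfb hmx skjbk ckiea jyoc
Hunk 3: at line 1 remove [dxqfb,hmx,skjbk] add [oal] -> 5 lines: vupq ejsvc oal ckiea jyoc
Hunk 4: at line 2 remove [oal,ckiea] add [nzyup,xdcw] -> 5 lines: vupq ejsvc nzyup xdcw jyoc
Hunk 5: at line 1 remove [ejsvc,nzyup,xdcw] add [tju,qulr] -> 4 lines: vupq tju qulr jyoc
Hunk 6: at line 1 remove [tju,qulr] add [uykw,qgp] -> 4 lines: vupq uykw qgp jyoc
Hunk 7: at line 1 remove [uykw] add [cbyxo] -> 4 lines: vupq cbyxo qgp jyoc
Final line 4: jyoc

Answer: jyoc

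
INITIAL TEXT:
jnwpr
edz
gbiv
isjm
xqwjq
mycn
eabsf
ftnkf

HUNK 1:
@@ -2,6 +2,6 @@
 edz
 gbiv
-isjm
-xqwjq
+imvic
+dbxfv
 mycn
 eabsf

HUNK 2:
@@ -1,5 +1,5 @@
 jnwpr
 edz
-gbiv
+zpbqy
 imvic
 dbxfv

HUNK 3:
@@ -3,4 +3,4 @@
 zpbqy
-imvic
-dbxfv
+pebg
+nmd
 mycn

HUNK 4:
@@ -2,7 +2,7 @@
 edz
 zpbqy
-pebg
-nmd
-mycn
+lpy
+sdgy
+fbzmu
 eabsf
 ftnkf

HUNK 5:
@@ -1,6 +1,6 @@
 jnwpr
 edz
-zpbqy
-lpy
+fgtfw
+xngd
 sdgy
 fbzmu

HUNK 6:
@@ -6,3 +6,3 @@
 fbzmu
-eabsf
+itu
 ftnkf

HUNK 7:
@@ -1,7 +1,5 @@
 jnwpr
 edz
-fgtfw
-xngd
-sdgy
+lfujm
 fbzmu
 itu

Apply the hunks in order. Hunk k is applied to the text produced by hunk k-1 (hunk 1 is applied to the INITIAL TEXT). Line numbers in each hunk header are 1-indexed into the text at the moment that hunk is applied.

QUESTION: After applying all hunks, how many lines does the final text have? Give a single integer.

Hunk 1: at line 2 remove [isjm,xqwjq] add [imvic,dbxfv] -> 8 lines: jnwpr edz gbiv imvic dbxfv mycn eabsf ftnkf
Hunk 2: at line 1 remove [gbiv] add [zpbqy] -> 8 lines: jnwpr edz zpbqy imvic dbxfv mycn eabsf ftnkf
Hunk 3: at line 3 remove [imvic,dbxfv] add [pebg,nmd] -> 8 lines: jnwpr edz zpbqy pebg nmd mycn eabsf ftnkf
Hunk 4: at line 2 remove [pebg,nmd,mycn] add [lpy,sdgy,fbzmu] -> 8 lines: jnwpr edz zpbqy lpy sdgy fbzmu eabsf ftnkf
Hunk 5: at line 1 remove [zpbqy,lpy] add [fgtfw,xngd] -> 8 lines: jnwpr edz fgtfw xngd sdgy fbzmu eabsf ftnkf
Hunk 6: at line 6 remove [eabsf] add [itu] -> 8 lines: jnwpr edz fgtfw xngd sdgy fbzmu itu ftnkf
Hunk 7: at line 1 remove [fgtfw,xngd,sdgy] add [lfujm] -> 6 lines: jnwpr edz lfujm fbzmu itu ftnkf
Final line count: 6

Answer: 6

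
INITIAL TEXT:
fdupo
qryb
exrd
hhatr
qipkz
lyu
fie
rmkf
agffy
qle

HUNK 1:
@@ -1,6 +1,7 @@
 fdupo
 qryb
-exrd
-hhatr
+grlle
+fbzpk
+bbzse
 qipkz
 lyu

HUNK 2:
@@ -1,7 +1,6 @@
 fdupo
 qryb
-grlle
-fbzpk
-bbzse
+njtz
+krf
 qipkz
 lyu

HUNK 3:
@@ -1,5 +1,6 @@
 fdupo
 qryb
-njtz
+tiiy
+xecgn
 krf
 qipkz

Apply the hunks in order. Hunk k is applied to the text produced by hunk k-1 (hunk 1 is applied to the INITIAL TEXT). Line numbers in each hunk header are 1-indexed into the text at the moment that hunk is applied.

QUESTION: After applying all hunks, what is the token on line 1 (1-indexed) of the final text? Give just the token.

Answer: fdupo

Derivation:
Hunk 1: at line 1 remove [exrd,hhatr] add [grlle,fbzpk,bbzse] -> 11 lines: fdupo qryb grlle fbzpk bbzse qipkz lyu fie rmkf agffy qle
Hunk 2: at line 1 remove [grlle,fbzpk,bbzse] add [njtz,krf] -> 10 lines: fdupo qryb njtz krf qipkz lyu fie rmkf agffy qle
Hunk 3: at line 1 remove [njtz] add [tiiy,xecgn] -> 11 lines: fdupo qryb tiiy xecgn krf qipkz lyu fie rmkf agffy qle
Final line 1: fdupo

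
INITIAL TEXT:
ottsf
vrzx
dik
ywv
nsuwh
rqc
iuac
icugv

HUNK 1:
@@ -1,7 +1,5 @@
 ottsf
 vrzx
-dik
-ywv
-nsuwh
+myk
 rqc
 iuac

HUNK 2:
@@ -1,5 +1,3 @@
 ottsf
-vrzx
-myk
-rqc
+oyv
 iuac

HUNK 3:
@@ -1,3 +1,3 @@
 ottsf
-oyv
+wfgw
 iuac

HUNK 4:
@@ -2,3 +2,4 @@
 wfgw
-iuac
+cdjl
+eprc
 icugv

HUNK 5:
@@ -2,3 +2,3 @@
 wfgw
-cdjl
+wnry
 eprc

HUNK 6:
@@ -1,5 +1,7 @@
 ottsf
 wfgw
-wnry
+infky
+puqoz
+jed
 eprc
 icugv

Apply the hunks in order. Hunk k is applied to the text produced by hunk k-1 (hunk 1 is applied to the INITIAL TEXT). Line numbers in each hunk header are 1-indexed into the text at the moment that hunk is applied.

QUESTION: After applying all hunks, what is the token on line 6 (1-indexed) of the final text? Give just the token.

Hunk 1: at line 1 remove [dik,ywv,nsuwh] add [myk] -> 6 lines: ottsf vrzx myk rqc iuac icugv
Hunk 2: at line 1 remove [vrzx,myk,rqc] add [oyv] -> 4 lines: ottsf oyv iuac icugv
Hunk 3: at line 1 remove [oyv] add [wfgw] -> 4 lines: ottsf wfgw iuac icugv
Hunk 4: at line 2 remove [iuac] add [cdjl,eprc] -> 5 lines: ottsf wfgw cdjl eprc icugv
Hunk 5: at line 2 remove [cdjl] add [wnry] -> 5 lines: ottsf wfgw wnry eprc icugv
Hunk 6: at line 1 remove [wnry] add [infky,puqoz,jed] -> 7 lines: ottsf wfgw infky puqoz jed eprc icugv
Final line 6: eprc

Answer: eprc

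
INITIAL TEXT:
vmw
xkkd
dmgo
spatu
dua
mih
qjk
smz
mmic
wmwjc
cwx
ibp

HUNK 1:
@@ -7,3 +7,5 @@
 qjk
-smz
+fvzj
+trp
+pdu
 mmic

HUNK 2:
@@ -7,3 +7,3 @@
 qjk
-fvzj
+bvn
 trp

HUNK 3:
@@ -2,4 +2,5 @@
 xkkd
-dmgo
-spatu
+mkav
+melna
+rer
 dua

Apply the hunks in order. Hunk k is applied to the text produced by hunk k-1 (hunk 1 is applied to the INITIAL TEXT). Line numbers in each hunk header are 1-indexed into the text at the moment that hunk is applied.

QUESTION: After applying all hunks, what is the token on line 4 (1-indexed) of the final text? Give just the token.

Hunk 1: at line 7 remove [smz] add [fvzj,trp,pdu] -> 14 lines: vmw xkkd dmgo spatu dua mih qjk fvzj trp pdu mmic wmwjc cwx ibp
Hunk 2: at line 7 remove [fvzj] add [bvn] -> 14 lines: vmw xkkd dmgo spatu dua mih qjk bvn trp pdu mmic wmwjc cwx ibp
Hunk 3: at line 2 remove [dmgo,spatu] add [mkav,melna,rer] -> 15 lines: vmw xkkd mkav melna rer dua mih qjk bvn trp pdu mmic wmwjc cwx ibp
Final line 4: melna

Answer: melna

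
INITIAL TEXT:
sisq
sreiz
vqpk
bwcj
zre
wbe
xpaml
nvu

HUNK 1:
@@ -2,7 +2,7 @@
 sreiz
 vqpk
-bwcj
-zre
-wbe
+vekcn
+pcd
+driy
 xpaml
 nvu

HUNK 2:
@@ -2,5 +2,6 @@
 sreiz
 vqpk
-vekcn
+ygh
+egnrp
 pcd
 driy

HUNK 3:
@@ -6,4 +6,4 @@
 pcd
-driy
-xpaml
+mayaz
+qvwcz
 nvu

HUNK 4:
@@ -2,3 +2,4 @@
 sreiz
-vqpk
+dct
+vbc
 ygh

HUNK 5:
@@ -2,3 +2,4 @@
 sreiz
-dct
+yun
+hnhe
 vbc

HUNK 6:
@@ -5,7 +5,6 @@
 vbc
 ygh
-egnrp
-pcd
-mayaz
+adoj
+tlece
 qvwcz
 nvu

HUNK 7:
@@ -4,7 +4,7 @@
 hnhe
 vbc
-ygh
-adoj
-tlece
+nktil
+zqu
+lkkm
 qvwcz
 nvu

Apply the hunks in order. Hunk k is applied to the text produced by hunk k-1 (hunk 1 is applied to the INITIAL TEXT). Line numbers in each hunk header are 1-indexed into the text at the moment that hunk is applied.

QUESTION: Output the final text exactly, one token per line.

Answer: sisq
sreiz
yun
hnhe
vbc
nktil
zqu
lkkm
qvwcz
nvu

Derivation:
Hunk 1: at line 2 remove [bwcj,zre,wbe] add [vekcn,pcd,driy] -> 8 lines: sisq sreiz vqpk vekcn pcd driy xpaml nvu
Hunk 2: at line 2 remove [vekcn] add [ygh,egnrp] -> 9 lines: sisq sreiz vqpk ygh egnrp pcd driy xpaml nvu
Hunk 3: at line 6 remove [driy,xpaml] add [mayaz,qvwcz] -> 9 lines: sisq sreiz vqpk ygh egnrp pcd mayaz qvwcz nvu
Hunk 4: at line 2 remove [vqpk] add [dct,vbc] -> 10 lines: sisq sreiz dct vbc ygh egnrp pcd mayaz qvwcz nvu
Hunk 5: at line 2 remove [dct] add [yun,hnhe] -> 11 lines: sisq sreiz yun hnhe vbc ygh egnrp pcd mayaz qvwcz nvu
Hunk 6: at line 5 remove [egnrp,pcd,mayaz] add [adoj,tlece] -> 10 lines: sisq sreiz yun hnhe vbc ygh adoj tlece qvwcz nvu
Hunk 7: at line 4 remove [ygh,adoj,tlece] add [nktil,zqu,lkkm] -> 10 lines: sisq sreiz yun hnhe vbc nktil zqu lkkm qvwcz nvu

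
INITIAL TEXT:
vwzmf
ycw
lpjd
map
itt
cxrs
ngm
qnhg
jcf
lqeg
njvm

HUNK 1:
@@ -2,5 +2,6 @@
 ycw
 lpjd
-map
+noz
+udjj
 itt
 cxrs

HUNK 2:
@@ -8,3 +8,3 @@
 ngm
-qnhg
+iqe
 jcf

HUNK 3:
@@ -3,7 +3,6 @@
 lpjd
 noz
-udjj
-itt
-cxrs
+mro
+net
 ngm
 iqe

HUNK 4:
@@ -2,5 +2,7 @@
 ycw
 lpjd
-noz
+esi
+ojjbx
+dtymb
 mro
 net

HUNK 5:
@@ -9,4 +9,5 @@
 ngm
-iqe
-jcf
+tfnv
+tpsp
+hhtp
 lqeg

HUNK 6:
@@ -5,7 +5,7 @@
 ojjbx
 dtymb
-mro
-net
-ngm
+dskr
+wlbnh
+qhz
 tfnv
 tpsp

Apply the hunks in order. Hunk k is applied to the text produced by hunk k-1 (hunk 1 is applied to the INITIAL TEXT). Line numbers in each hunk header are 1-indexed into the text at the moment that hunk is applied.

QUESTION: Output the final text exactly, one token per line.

Answer: vwzmf
ycw
lpjd
esi
ojjbx
dtymb
dskr
wlbnh
qhz
tfnv
tpsp
hhtp
lqeg
njvm

Derivation:
Hunk 1: at line 2 remove [map] add [noz,udjj] -> 12 lines: vwzmf ycw lpjd noz udjj itt cxrs ngm qnhg jcf lqeg njvm
Hunk 2: at line 8 remove [qnhg] add [iqe] -> 12 lines: vwzmf ycw lpjd noz udjj itt cxrs ngm iqe jcf lqeg njvm
Hunk 3: at line 3 remove [udjj,itt,cxrs] add [mro,net] -> 11 lines: vwzmf ycw lpjd noz mro net ngm iqe jcf lqeg njvm
Hunk 4: at line 2 remove [noz] add [esi,ojjbx,dtymb] -> 13 lines: vwzmf ycw lpjd esi ojjbx dtymb mro net ngm iqe jcf lqeg njvm
Hunk 5: at line 9 remove [iqe,jcf] add [tfnv,tpsp,hhtp] -> 14 lines: vwzmf ycw lpjd esi ojjbx dtymb mro net ngm tfnv tpsp hhtp lqeg njvm
Hunk 6: at line 5 remove [mro,net,ngm] add [dskr,wlbnh,qhz] -> 14 lines: vwzmf ycw lpjd esi ojjbx dtymb dskr wlbnh qhz tfnv tpsp hhtp lqeg njvm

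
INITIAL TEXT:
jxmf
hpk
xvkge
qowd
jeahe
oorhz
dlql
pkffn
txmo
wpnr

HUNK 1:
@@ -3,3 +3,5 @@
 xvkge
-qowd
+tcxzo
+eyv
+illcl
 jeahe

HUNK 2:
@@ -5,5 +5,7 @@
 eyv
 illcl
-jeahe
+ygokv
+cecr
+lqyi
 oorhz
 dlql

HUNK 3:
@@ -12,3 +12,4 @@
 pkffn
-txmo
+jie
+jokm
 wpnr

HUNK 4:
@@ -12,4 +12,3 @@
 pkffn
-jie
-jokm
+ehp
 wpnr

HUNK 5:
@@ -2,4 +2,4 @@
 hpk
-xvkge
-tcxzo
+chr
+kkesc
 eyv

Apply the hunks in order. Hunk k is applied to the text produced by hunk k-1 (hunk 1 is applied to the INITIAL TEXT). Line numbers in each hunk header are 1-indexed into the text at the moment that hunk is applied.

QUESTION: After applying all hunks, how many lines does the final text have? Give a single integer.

Answer: 14

Derivation:
Hunk 1: at line 3 remove [qowd] add [tcxzo,eyv,illcl] -> 12 lines: jxmf hpk xvkge tcxzo eyv illcl jeahe oorhz dlql pkffn txmo wpnr
Hunk 2: at line 5 remove [jeahe] add [ygokv,cecr,lqyi] -> 14 lines: jxmf hpk xvkge tcxzo eyv illcl ygokv cecr lqyi oorhz dlql pkffn txmo wpnr
Hunk 3: at line 12 remove [txmo] add [jie,jokm] -> 15 lines: jxmf hpk xvkge tcxzo eyv illcl ygokv cecr lqyi oorhz dlql pkffn jie jokm wpnr
Hunk 4: at line 12 remove [jie,jokm] add [ehp] -> 14 lines: jxmf hpk xvkge tcxzo eyv illcl ygokv cecr lqyi oorhz dlql pkffn ehp wpnr
Hunk 5: at line 2 remove [xvkge,tcxzo] add [chr,kkesc] -> 14 lines: jxmf hpk chr kkesc eyv illcl ygokv cecr lqyi oorhz dlql pkffn ehp wpnr
Final line count: 14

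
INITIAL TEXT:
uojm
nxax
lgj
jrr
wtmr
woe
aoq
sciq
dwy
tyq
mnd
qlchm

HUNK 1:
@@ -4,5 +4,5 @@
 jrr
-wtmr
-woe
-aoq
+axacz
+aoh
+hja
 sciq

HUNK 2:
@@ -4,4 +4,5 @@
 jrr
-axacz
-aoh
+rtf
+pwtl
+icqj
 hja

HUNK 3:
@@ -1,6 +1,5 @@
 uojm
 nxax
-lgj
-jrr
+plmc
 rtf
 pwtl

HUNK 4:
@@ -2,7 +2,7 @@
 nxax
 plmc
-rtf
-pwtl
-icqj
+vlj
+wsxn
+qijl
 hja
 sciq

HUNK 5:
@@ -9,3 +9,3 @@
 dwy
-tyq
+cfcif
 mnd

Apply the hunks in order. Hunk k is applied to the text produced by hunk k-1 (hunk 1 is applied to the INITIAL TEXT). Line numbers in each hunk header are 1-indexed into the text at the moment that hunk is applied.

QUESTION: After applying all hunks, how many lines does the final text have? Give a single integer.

Hunk 1: at line 4 remove [wtmr,woe,aoq] add [axacz,aoh,hja] -> 12 lines: uojm nxax lgj jrr axacz aoh hja sciq dwy tyq mnd qlchm
Hunk 2: at line 4 remove [axacz,aoh] add [rtf,pwtl,icqj] -> 13 lines: uojm nxax lgj jrr rtf pwtl icqj hja sciq dwy tyq mnd qlchm
Hunk 3: at line 1 remove [lgj,jrr] add [plmc] -> 12 lines: uojm nxax plmc rtf pwtl icqj hja sciq dwy tyq mnd qlchm
Hunk 4: at line 2 remove [rtf,pwtl,icqj] add [vlj,wsxn,qijl] -> 12 lines: uojm nxax plmc vlj wsxn qijl hja sciq dwy tyq mnd qlchm
Hunk 5: at line 9 remove [tyq] add [cfcif] -> 12 lines: uojm nxax plmc vlj wsxn qijl hja sciq dwy cfcif mnd qlchm
Final line count: 12

Answer: 12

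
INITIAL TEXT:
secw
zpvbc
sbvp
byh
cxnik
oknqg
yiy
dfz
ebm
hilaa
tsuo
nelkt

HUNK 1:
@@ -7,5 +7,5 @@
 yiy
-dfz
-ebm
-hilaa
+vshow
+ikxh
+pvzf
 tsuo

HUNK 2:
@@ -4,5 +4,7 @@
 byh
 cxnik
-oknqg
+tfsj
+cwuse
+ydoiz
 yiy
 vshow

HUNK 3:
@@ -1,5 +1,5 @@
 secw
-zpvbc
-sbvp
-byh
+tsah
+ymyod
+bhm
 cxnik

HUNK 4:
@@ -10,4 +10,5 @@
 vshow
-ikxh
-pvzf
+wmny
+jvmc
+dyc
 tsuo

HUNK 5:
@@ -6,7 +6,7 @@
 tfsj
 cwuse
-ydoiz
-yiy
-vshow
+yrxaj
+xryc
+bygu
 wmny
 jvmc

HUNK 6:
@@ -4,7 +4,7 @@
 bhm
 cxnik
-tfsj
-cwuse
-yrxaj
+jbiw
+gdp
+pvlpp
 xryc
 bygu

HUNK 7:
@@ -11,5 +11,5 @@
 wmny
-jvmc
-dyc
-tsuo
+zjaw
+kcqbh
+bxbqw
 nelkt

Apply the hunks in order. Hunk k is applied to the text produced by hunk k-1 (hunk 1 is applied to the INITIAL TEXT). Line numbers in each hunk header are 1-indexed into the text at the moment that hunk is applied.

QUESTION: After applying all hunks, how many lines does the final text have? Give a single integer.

Hunk 1: at line 7 remove [dfz,ebm,hilaa] add [vshow,ikxh,pvzf] -> 12 lines: secw zpvbc sbvp byh cxnik oknqg yiy vshow ikxh pvzf tsuo nelkt
Hunk 2: at line 4 remove [oknqg] add [tfsj,cwuse,ydoiz] -> 14 lines: secw zpvbc sbvp byh cxnik tfsj cwuse ydoiz yiy vshow ikxh pvzf tsuo nelkt
Hunk 3: at line 1 remove [zpvbc,sbvp,byh] add [tsah,ymyod,bhm] -> 14 lines: secw tsah ymyod bhm cxnik tfsj cwuse ydoiz yiy vshow ikxh pvzf tsuo nelkt
Hunk 4: at line 10 remove [ikxh,pvzf] add [wmny,jvmc,dyc] -> 15 lines: secw tsah ymyod bhm cxnik tfsj cwuse ydoiz yiy vshow wmny jvmc dyc tsuo nelkt
Hunk 5: at line 6 remove [ydoiz,yiy,vshow] add [yrxaj,xryc,bygu] -> 15 lines: secw tsah ymyod bhm cxnik tfsj cwuse yrxaj xryc bygu wmny jvmc dyc tsuo nelkt
Hunk 6: at line 4 remove [tfsj,cwuse,yrxaj] add [jbiw,gdp,pvlpp] -> 15 lines: secw tsah ymyod bhm cxnik jbiw gdp pvlpp xryc bygu wmny jvmc dyc tsuo nelkt
Hunk 7: at line 11 remove [jvmc,dyc,tsuo] add [zjaw,kcqbh,bxbqw] -> 15 lines: secw tsah ymyod bhm cxnik jbiw gdp pvlpp xryc bygu wmny zjaw kcqbh bxbqw nelkt
Final line count: 15

Answer: 15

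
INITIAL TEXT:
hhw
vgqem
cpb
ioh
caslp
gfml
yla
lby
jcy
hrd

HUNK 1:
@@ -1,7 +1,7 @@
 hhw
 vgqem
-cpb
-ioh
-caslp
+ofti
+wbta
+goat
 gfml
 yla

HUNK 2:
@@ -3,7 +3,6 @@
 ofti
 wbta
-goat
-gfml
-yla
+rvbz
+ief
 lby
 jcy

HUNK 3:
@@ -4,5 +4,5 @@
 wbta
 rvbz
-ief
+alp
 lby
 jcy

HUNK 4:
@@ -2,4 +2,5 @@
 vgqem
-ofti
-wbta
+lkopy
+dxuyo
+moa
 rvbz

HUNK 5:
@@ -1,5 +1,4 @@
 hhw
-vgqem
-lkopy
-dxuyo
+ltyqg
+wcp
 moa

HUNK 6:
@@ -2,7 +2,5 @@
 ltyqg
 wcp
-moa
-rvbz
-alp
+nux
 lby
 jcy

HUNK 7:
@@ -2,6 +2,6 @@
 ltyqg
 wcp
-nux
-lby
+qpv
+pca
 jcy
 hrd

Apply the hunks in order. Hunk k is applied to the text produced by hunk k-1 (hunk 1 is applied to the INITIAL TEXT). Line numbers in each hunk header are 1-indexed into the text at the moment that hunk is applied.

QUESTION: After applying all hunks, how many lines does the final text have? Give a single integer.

Hunk 1: at line 1 remove [cpb,ioh,caslp] add [ofti,wbta,goat] -> 10 lines: hhw vgqem ofti wbta goat gfml yla lby jcy hrd
Hunk 2: at line 3 remove [goat,gfml,yla] add [rvbz,ief] -> 9 lines: hhw vgqem ofti wbta rvbz ief lby jcy hrd
Hunk 3: at line 4 remove [ief] add [alp] -> 9 lines: hhw vgqem ofti wbta rvbz alp lby jcy hrd
Hunk 4: at line 2 remove [ofti,wbta] add [lkopy,dxuyo,moa] -> 10 lines: hhw vgqem lkopy dxuyo moa rvbz alp lby jcy hrd
Hunk 5: at line 1 remove [vgqem,lkopy,dxuyo] add [ltyqg,wcp] -> 9 lines: hhw ltyqg wcp moa rvbz alp lby jcy hrd
Hunk 6: at line 2 remove [moa,rvbz,alp] add [nux] -> 7 lines: hhw ltyqg wcp nux lby jcy hrd
Hunk 7: at line 2 remove [nux,lby] add [qpv,pca] -> 7 lines: hhw ltyqg wcp qpv pca jcy hrd
Final line count: 7

Answer: 7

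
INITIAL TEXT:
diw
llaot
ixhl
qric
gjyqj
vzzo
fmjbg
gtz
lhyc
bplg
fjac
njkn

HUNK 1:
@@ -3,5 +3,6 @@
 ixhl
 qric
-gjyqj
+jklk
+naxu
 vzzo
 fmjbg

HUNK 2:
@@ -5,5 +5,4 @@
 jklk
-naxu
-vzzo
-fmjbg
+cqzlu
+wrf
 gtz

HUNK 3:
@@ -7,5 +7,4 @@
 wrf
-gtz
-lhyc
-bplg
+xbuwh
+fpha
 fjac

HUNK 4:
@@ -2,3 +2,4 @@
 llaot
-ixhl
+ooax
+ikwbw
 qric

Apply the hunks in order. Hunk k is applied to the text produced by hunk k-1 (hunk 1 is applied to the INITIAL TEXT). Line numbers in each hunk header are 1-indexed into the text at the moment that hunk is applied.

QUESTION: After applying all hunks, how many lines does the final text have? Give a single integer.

Hunk 1: at line 3 remove [gjyqj] add [jklk,naxu] -> 13 lines: diw llaot ixhl qric jklk naxu vzzo fmjbg gtz lhyc bplg fjac njkn
Hunk 2: at line 5 remove [naxu,vzzo,fmjbg] add [cqzlu,wrf] -> 12 lines: diw llaot ixhl qric jklk cqzlu wrf gtz lhyc bplg fjac njkn
Hunk 3: at line 7 remove [gtz,lhyc,bplg] add [xbuwh,fpha] -> 11 lines: diw llaot ixhl qric jklk cqzlu wrf xbuwh fpha fjac njkn
Hunk 4: at line 2 remove [ixhl] add [ooax,ikwbw] -> 12 lines: diw llaot ooax ikwbw qric jklk cqzlu wrf xbuwh fpha fjac njkn
Final line count: 12

Answer: 12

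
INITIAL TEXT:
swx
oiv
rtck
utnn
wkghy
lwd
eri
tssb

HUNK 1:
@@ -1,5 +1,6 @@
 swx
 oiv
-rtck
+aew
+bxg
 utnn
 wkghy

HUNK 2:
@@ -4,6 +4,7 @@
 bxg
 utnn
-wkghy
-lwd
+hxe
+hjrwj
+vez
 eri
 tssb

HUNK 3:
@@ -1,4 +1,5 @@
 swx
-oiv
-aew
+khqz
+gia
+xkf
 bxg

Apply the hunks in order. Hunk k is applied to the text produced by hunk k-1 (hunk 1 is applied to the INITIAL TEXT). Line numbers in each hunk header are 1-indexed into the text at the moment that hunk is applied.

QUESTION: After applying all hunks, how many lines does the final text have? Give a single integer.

Hunk 1: at line 1 remove [rtck] add [aew,bxg] -> 9 lines: swx oiv aew bxg utnn wkghy lwd eri tssb
Hunk 2: at line 4 remove [wkghy,lwd] add [hxe,hjrwj,vez] -> 10 lines: swx oiv aew bxg utnn hxe hjrwj vez eri tssb
Hunk 3: at line 1 remove [oiv,aew] add [khqz,gia,xkf] -> 11 lines: swx khqz gia xkf bxg utnn hxe hjrwj vez eri tssb
Final line count: 11

Answer: 11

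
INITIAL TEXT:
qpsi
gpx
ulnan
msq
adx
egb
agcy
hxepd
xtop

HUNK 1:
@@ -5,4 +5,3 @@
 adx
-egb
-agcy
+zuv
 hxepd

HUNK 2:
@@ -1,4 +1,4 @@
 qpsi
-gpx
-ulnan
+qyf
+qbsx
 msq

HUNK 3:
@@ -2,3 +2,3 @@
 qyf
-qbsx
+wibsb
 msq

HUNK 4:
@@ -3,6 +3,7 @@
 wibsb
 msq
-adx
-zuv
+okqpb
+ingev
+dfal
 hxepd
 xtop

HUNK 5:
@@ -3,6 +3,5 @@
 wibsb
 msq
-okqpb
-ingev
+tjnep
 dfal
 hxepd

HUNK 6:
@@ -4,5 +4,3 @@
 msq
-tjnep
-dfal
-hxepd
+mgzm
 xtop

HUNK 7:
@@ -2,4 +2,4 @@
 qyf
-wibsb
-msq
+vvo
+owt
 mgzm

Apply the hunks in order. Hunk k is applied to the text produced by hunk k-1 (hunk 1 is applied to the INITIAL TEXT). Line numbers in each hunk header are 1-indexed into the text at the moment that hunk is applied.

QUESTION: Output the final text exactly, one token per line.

Hunk 1: at line 5 remove [egb,agcy] add [zuv] -> 8 lines: qpsi gpx ulnan msq adx zuv hxepd xtop
Hunk 2: at line 1 remove [gpx,ulnan] add [qyf,qbsx] -> 8 lines: qpsi qyf qbsx msq adx zuv hxepd xtop
Hunk 3: at line 2 remove [qbsx] add [wibsb] -> 8 lines: qpsi qyf wibsb msq adx zuv hxepd xtop
Hunk 4: at line 3 remove [adx,zuv] add [okqpb,ingev,dfal] -> 9 lines: qpsi qyf wibsb msq okqpb ingev dfal hxepd xtop
Hunk 5: at line 3 remove [okqpb,ingev] add [tjnep] -> 8 lines: qpsi qyf wibsb msq tjnep dfal hxepd xtop
Hunk 6: at line 4 remove [tjnep,dfal,hxepd] add [mgzm] -> 6 lines: qpsi qyf wibsb msq mgzm xtop
Hunk 7: at line 2 remove [wibsb,msq] add [vvo,owt] -> 6 lines: qpsi qyf vvo owt mgzm xtop

Answer: qpsi
qyf
vvo
owt
mgzm
xtop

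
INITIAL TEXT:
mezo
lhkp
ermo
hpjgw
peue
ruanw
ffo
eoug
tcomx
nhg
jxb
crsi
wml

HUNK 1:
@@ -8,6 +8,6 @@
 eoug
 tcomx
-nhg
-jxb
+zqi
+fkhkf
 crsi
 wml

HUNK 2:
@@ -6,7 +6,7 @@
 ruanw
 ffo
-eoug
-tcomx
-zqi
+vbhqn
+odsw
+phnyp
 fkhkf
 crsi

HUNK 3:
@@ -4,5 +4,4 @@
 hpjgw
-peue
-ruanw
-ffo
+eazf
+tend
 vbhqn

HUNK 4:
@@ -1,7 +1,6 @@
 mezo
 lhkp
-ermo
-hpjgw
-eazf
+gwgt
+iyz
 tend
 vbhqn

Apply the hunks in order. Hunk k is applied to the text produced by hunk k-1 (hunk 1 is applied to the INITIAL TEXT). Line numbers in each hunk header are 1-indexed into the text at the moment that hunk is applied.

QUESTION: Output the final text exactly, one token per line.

Answer: mezo
lhkp
gwgt
iyz
tend
vbhqn
odsw
phnyp
fkhkf
crsi
wml

Derivation:
Hunk 1: at line 8 remove [nhg,jxb] add [zqi,fkhkf] -> 13 lines: mezo lhkp ermo hpjgw peue ruanw ffo eoug tcomx zqi fkhkf crsi wml
Hunk 2: at line 6 remove [eoug,tcomx,zqi] add [vbhqn,odsw,phnyp] -> 13 lines: mezo lhkp ermo hpjgw peue ruanw ffo vbhqn odsw phnyp fkhkf crsi wml
Hunk 3: at line 4 remove [peue,ruanw,ffo] add [eazf,tend] -> 12 lines: mezo lhkp ermo hpjgw eazf tend vbhqn odsw phnyp fkhkf crsi wml
Hunk 4: at line 1 remove [ermo,hpjgw,eazf] add [gwgt,iyz] -> 11 lines: mezo lhkp gwgt iyz tend vbhqn odsw phnyp fkhkf crsi wml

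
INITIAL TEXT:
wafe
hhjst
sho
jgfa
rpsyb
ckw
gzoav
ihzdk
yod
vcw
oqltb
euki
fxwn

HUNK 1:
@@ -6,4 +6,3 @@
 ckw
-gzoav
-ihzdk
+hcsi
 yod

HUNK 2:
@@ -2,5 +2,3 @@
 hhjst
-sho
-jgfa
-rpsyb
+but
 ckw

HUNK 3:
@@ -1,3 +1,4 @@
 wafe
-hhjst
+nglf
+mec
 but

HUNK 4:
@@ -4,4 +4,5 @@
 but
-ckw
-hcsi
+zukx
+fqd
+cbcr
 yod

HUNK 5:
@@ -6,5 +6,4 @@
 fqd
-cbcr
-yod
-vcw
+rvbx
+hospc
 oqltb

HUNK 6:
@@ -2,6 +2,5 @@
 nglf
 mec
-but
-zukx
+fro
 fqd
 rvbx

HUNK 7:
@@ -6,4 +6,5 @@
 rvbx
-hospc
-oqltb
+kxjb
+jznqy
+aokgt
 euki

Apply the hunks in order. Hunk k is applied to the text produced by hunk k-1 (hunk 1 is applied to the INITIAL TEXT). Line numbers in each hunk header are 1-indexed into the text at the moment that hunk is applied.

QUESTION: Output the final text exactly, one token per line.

Hunk 1: at line 6 remove [gzoav,ihzdk] add [hcsi] -> 12 lines: wafe hhjst sho jgfa rpsyb ckw hcsi yod vcw oqltb euki fxwn
Hunk 2: at line 2 remove [sho,jgfa,rpsyb] add [but] -> 10 lines: wafe hhjst but ckw hcsi yod vcw oqltb euki fxwn
Hunk 3: at line 1 remove [hhjst] add [nglf,mec] -> 11 lines: wafe nglf mec but ckw hcsi yod vcw oqltb euki fxwn
Hunk 4: at line 4 remove [ckw,hcsi] add [zukx,fqd,cbcr] -> 12 lines: wafe nglf mec but zukx fqd cbcr yod vcw oqltb euki fxwn
Hunk 5: at line 6 remove [cbcr,yod,vcw] add [rvbx,hospc] -> 11 lines: wafe nglf mec but zukx fqd rvbx hospc oqltb euki fxwn
Hunk 6: at line 2 remove [but,zukx] add [fro] -> 10 lines: wafe nglf mec fro fqd rvbx hospc oqltb euki fxwn
Hunk 7: at line 6 remove [hospc,oqltb] add [kxjb,jznqy,aokgt] -> 11 lines: wafe nglf mec fro fqd rvbx kxjb jznqy aokgt euki fxwn

Answer: wafe
nglf
mec
fro
fqd
rvbx
kxjb
jznqy
aokgt
euki
fxwn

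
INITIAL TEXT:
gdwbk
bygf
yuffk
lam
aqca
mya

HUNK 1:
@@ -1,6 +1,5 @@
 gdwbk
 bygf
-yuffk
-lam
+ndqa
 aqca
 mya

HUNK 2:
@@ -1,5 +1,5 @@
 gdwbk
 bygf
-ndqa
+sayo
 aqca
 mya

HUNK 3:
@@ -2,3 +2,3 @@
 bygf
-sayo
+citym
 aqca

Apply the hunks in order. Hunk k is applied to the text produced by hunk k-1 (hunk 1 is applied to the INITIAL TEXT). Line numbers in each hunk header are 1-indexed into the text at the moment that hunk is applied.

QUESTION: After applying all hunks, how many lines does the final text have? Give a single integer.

Hunk 1: at line 1 remove [yuffk,lam] add [ndqa] -> 5 lines: gdwbk bygf ndqa aqca mya
Hunk 2: at line 1 remove [ndqa] add [sayo] -> 5 lines: gdwbk bygf sayo aqca mya
Hunk 3: at line 2 remove [sayo] add [citym] -> 5 lines: gdwbk bygf citym aqca mya
Final line count: 5

Answer: 5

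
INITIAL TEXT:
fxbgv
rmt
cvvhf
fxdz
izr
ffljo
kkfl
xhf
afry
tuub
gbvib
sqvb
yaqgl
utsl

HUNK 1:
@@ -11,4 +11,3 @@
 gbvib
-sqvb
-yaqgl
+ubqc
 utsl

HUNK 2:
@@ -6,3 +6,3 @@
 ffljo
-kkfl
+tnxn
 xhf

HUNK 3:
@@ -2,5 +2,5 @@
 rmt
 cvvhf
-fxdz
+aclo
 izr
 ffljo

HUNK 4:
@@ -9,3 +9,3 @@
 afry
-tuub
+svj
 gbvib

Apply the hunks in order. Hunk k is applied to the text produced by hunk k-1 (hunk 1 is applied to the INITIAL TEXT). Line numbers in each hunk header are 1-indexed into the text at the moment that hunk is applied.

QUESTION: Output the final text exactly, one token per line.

Hunk 1: at line 11 remove [sqvb,yaqgl] add [ubqc] -> 13 lines: fxbgv rmt cvvhf fxdz izr ffljo kkfl xhf afry tuub gbvib ubqc utsl
Hunk 2: at line 6 remove [kkfl] add [tnxn] -> 13 lines: fxbgv rmt cvvhf fxdz izr ffljo tnxn xhf afry tuub gbvib ubqc utsl
Hunk 3: at line 2 remove [fxdz] add [aclo] -> 13 lines: fxbgv rmt cvvhf aclo izr ffljo tnxn xhf afry tuub gbvib ubqc utsl
Hunk 4: at line 9 remove [tuub] add [svj] -> 13 lines: fxbgv rmt cvvhf aclo izr ffljo tnxn xhf afry svj gbvib ubqc utsl

Answer: fxbgv
rmt
cvvhf
aclo
izr
ffljo
tnxn
xhf
afry
svj
gbvib
ubqc
utsl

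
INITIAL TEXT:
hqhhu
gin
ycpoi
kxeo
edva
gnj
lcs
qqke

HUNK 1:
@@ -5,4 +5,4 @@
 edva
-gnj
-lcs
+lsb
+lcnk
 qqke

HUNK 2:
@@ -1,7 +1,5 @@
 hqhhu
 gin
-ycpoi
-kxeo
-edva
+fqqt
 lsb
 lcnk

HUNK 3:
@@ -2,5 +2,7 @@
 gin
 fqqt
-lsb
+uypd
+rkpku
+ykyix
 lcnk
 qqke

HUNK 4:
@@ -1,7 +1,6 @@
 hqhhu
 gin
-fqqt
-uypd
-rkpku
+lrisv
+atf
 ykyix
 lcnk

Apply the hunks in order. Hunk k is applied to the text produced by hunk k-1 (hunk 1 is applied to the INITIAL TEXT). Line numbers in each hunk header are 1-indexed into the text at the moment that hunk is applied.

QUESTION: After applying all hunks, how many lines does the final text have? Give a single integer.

Answer: 7

Derivation:
Hunk 1: at line 5 remove [gnj,lcs] add [lsb,lcnk] -> 8 lines: hqhhu gin ycpoi kxeo edva lsb lcnk qqke
Hunk 2: at line 1 remove [ycpoi,kxeo,edva] add [fqqt] -> 6 lines: hqhhu gin fqqt lsb lcnk qqke
Hunk 3: at line 2 remove [lsb] add [uypd,rkpku,ykyix] -> 8 lines: hqhhu gin fqqt uypd rkpku ykyix lcnk qqke
Hunk 4: at line 1 remove [fqqt,uypd,rkpku] add [lrisv,atf] -> 7 lines: hqhhu gin lrisv atf ykyix lcnk qqke
Final line count: 7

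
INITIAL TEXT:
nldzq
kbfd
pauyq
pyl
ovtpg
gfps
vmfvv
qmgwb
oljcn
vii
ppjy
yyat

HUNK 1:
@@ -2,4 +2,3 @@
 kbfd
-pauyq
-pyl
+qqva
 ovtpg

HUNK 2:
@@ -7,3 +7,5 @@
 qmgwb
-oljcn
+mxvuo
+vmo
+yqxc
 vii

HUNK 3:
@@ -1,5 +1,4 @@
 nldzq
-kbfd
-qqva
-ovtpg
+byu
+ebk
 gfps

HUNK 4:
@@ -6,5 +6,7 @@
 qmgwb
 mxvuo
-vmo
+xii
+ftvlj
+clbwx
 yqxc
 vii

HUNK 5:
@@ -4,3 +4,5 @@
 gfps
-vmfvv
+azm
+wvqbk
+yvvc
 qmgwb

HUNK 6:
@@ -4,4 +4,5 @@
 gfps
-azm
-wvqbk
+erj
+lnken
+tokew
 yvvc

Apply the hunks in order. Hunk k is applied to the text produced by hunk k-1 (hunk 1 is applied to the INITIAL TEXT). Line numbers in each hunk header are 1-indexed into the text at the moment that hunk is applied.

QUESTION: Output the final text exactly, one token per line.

Hunk 1: at line 2 remove [pauyq,pyl] add [qqva] -> 11 lines: nldzq kbfd qqva ovtpg gfps vmfvv qmgwb oljcn vii ppjy yyat
Hunk 2: at line 7 remove [oljcn] add [mxvuo,vmo,yqxc] -> 13 lines: nldzq kbfd qqva ovtpg gfps vmfvv qmgwb mxvuo vmo yqxc vii ppjy yyat
Hunk 3: at line 1 remove [kbfd,qqva,ovtpg] add [byu,ebk] -> 12 lines: nldzq byu ebk gfps vmfvv qmgwb mxvuo vmo yqxc vii ppjy yyat
Hunk 4: at line 6 remove [vmo] add [xii,ftvlj,clbwx] -> 14 lines: nldzq byu ebk gfps vmfvv qmgwb mxvuo xii ftvlj clbwx yqxc vii ppjy yyat
Hunk 5: at line 4 remove [vmfvv] add [azm,wvqbk,yvvc] -> 16 lines: nldzq byu ebk gfps azm wvqbk yvvc qmgwb mxvuo xii ftvlj clbwx yqxc vii ppjy yyat
Hunk 6: at line 4 remove [azm,wvqbk] add [erj,lnken,tokew] -> 17 lines: nldzq byu ebk gfps erj lnken tokew yvvc qmgwb mxvuo xii ftvlj clbwx yqxc vii ppjy yyat

Answer: nldzq
byu
ebk
gfps
erj
lnken
tokew
yvvc
qmgwb
mxvuo
xii
ftvlj
clbwx
yqxc
vii
ppjy
yyat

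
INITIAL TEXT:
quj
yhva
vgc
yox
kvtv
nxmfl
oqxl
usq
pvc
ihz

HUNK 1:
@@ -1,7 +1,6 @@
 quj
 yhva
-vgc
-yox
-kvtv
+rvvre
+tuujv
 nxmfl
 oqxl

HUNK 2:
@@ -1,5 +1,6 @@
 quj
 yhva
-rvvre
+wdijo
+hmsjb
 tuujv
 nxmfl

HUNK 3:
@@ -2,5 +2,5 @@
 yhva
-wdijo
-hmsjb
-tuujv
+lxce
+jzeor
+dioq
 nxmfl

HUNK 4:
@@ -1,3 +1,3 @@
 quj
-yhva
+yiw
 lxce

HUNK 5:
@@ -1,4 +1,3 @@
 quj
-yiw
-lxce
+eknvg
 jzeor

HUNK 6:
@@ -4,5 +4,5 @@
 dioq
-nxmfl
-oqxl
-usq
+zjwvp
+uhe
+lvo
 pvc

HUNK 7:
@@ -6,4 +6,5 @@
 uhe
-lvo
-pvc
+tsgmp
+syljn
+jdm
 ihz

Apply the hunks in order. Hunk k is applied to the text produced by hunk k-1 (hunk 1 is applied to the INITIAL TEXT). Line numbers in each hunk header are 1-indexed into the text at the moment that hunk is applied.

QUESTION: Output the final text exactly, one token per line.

Answer: quj
eknvg
jzeor
dioq
zjwvp
uhe
tsgmp
syljn
jdm
ihz

Derivation:
Hunk 1: at line 1 remove [vgc,yox,kvtv] add [rvvre,tuujv] -> 9 lines: quj yhva rvvre tuujv nxmfl oqxl usq pvc ihz
Hunk 2: at line 1 remove [rvvre] add [wdijo,hmsjb] -> 10 lines: quj yhva wdijo hmsjb tuujv nxmfl oqxl usq pvc ihz
Hunk 3: at line 2 remove [wdijo,hmsjb,tuujv] add [lxce,jzeor,dioq] -> 10 lines: quj yhva lxce jzeor dioq nxmfl oqxl usq pvc ihz
Hunk 4: at line 1 remove [yhva] add [yiw] -> 10 lines: quj yiw lxce jzeor dioq nxmfl oqxl usq pvc ihz
Hunk 5: at line 1 remove [yiw,lxce] add [eknvg] -> 9 lines: quj eknvg jzeor dioq nxmfl oqxl usq pvc ihz
Hunk 6: at line 4 remove [nxmfl,oqxl,usq] add [zjwvp,uhe,lvo] -> 9 lines: quj eknvg jzeor dioq zjwvp uhe lvo pvc ihz
Hunk 7: at line 6 remove [lvo,pvc] add [tsgmp,syljn,jdm] -> 10 lines: quj eknvg jzeor dioq zjwvp uhe tsgmp syljn jdm ihz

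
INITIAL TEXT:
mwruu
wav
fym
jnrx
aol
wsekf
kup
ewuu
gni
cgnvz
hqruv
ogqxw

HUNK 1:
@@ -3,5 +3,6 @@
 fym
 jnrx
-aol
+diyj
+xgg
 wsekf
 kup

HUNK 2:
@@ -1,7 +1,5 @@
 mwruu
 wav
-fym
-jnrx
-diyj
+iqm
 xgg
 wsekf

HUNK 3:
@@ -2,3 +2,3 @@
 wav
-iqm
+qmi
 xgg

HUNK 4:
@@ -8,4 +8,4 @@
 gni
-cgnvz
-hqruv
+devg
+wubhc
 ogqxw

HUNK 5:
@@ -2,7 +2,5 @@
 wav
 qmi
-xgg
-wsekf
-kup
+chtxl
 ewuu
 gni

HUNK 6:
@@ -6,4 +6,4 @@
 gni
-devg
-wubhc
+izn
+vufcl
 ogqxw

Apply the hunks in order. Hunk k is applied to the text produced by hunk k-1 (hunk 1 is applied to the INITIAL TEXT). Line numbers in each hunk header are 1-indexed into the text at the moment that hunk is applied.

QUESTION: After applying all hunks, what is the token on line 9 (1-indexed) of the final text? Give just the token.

Hunk 1: at line 3 remove [aol] add [diyj,xgg] -> 13 lines: mwruu wav fym jnrx diyj xgg wsekf kup ewuu gni cgnvz hqruv ogqxw
Hunk 2: at line 1 remove [fym,jnrx,diyj] add [iqm] -> 11 lines: mwruu wav iqm xgg wsekf kup ewuu gni cgnvz hqruv ogqxw
Hunk 3: at line 2 remove [iqm] add [qmi] -> 11 lines: mwruu wav qmi xgg wsekf kup ewuu gni cgnvz hqruv ogqxw
Hunk 4: at line 8 remove [cgnvz,hqruv] add [devg,wubhc] -> 11 lines: mwruu wav qmi xgg wsekf kup ewuu gni devg wubhc ogqxw
Hunk 5: at line 2 remove [xgg,wsekf,kup] add [chtxl] -> 9 lines: mwruu wav qmi chtxl ewuu gni devg wubhc ogqxw
Hunk 6: at line 6 remove [devg,wubhc] add [izn,vufcl] -> 9 lines: mwruu wav qmi chtxl ewuu gni izn vufcl ogqxw
Final line 9: ogqxw

Answer: ogqxw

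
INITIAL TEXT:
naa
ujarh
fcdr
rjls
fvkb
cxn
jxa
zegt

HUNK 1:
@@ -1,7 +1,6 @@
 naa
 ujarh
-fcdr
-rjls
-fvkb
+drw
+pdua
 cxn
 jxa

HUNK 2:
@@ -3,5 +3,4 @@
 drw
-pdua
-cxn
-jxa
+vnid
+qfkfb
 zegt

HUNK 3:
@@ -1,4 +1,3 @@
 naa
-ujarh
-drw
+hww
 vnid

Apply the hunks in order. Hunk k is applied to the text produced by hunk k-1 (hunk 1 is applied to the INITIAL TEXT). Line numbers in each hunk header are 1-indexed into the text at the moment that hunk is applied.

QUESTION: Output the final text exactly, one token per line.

Hunk 1: at line 1 remove [fcdr,rjls,fvkb] add [drw,pdua] -> 7 lines: naa ujarh drw pdua cxn jxa zegt
Hunk 2: at line 3 remove [pdua,cxn,jxa] add [vnid,qfkfb] -> 6 lines: naa ujarh drw vnid qfkfb zegt
Hunk 3: at line 1 remove [ujarh,drw] add [hww] -> 5 lines: naa hww vnid qfkfb zegt

Answer: naa
hww
vnid
qfkfb
zegt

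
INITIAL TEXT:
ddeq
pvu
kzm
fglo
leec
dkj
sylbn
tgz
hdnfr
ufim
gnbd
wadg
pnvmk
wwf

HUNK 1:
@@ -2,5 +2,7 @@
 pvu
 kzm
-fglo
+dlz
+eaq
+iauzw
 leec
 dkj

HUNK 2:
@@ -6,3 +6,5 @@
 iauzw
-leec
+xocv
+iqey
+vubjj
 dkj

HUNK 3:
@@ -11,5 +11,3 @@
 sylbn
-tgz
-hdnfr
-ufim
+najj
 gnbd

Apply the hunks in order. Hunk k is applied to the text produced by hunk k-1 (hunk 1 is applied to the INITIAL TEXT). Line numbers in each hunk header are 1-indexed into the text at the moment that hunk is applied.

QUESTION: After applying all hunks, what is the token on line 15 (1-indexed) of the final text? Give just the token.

Hunk 1: at line 2 remove [fglo] add [dlz,eaq,iauzw] -> 16 lines: ddeq pvu kzm dlz eaq iauzw leec dkj sylbn tgz hdnfr ufim gnbd wadg pnvmk wwf
Hunk 2: at line 6 remove [leec] add [xocv,iqey,vubjj] -> 18 lines: ddeq pvu kzm dlz eaq iauzw xocv iqey vubjj dkj sylbn tgz hdnfr ufim gnbd wadg pnvmk wwf
Hunk 3: at line 11 remove [tgz,hdnfr,ufim] add [najj] -> 16 lines: ddeq pvu kzm dlz eaq iauzw xocv iqey vubjj dkj sylbn najj gnbd wadg pnvmk wwf
Final line 15: pnvmk

Answer: pnvmk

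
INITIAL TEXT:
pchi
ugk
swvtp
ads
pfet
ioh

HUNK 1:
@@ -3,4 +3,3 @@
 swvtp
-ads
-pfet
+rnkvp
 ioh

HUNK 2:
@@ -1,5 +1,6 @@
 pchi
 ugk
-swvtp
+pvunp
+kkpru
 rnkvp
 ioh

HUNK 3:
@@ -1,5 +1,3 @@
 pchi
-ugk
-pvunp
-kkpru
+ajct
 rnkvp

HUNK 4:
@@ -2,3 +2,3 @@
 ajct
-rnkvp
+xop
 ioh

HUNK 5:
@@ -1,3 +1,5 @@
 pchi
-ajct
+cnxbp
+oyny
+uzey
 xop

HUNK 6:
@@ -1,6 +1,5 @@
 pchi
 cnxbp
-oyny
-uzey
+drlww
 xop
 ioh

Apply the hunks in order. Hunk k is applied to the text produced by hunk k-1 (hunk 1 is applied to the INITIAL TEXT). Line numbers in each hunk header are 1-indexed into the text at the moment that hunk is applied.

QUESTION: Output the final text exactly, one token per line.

Answer: pchi
cnxbp
drlww
xop
ioh

Derivation:
Hunk 1: at line 3 remove [ads,pfet] add [rnkvp] -> 5 lines: pchi ugk swvtp rnkvp ioh
Hunk 2: at line 1 remove [swvtp] add [pvunp,kkpru] -> 6 lines: pchi ugk pvunp kkpru rnkvp ioh
Hunk 3: at line 1 remove [ugk,pvunp,kkpru] add [ajct] -> 4 lines: pchi ajct rnkvp ioh
Hunk 4: at line 2 remove [rnkvp] add [xop] -> 4 lines: pchi ajct xop ioh
Hunk 5: at line 1 remove [ajct] add [cnxbp,oyny,uzey] -> 6 lines: pchi cnxbp oyny uzey xop ioh
Hunk 6: at line 1 remove [oyny,uzey] add [drlww] -> 5 lines: pchi cnxbp drlww xop ioh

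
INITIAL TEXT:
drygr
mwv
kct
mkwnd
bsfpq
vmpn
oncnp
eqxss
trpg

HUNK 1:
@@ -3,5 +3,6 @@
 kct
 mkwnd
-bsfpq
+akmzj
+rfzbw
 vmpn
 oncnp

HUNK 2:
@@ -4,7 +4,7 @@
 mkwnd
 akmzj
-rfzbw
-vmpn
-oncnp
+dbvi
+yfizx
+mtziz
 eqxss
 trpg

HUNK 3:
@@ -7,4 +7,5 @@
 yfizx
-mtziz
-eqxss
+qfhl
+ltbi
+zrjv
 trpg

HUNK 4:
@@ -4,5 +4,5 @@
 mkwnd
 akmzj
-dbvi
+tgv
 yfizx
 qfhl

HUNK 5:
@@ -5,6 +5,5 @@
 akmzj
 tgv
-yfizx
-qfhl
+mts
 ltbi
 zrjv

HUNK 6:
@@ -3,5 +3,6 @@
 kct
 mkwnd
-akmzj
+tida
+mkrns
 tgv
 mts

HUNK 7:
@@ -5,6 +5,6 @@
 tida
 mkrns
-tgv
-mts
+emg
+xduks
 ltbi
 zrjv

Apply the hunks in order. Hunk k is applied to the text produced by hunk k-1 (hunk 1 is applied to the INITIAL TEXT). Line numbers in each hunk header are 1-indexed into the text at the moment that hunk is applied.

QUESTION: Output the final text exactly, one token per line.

Hunk 1: at line 3 remove [bsfpq] add [akmzj,rfzbw] -> 10 lines: drygr mwv kct mkwnd akmzj rfzbw vmpn oncnp eqxss trpg
Hunk 2: at line 4 remove [rfzbw,vmpn,oncnp] add [dbvi,yfizx,mtziz] -> 10 lines: drygr mwv kct mkwnd akmzj dbvi yfizx mtziz eqxss trpg
Hunk 3: at line 7 remove [mtziz,eqxss] add [qfhl,ltbi,zrjv] -> 11 lines: drygr mwv kct mkwnd akmzj dbvi yfizx qfhl ltbi zrjv trpg
Hunk 4: at line 4 remove [dbvi] add [tgv] -> 11 lines: drygr mwv kct mkwnd akmzj tgv yfizx qfhl ltbi zrjv trpg
Hunk 5: at line 5 remove [yfizx,qfhl] add [mts] -> 10 lines: drygr mwv kct mkwnd akmzj tgv mts ltbi zrjv trpg
Hunk 6: at line 3 remove [akmzj] add [tida,mkrns] -> 11 lines: drygr mwv kct mkwnd tida mkrns tgv mts ltbi zrjv trpg
Hunk 7: at line 5 remove [tgv,mts] add [emg,xduks] -> 11 lines: drygr mwv kct mkwnd tida mkrns emg xduks ltbi zrjv trpg

Answer: drygr
mwv
kct
mkwnd
tida
mkrns
emg
xduks
ltbi
zrjv
trpg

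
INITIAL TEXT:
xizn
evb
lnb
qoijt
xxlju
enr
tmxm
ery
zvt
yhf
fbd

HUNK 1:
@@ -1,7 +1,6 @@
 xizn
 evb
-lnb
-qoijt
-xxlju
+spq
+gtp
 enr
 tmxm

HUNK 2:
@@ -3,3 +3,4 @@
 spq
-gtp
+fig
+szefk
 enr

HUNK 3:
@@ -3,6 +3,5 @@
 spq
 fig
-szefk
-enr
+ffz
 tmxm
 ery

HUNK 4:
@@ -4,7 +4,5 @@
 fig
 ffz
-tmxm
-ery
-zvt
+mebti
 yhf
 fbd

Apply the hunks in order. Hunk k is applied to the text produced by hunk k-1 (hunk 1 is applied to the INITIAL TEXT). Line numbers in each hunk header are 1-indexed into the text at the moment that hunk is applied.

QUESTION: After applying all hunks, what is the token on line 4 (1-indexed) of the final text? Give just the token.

Hunk 1: at line 1 remove [lnb,qoijt,xxlju] add [spq,gtp] -> 10 lines: xizn evb spq gtp enr tmxm ery zvt yhf fbd
Hunk 2: at line 3 remove [gtp] add [fig,szefk] -> 11 lines: xizn evb spq fig szefk enr tmxm ery zvt yhf fbd
Hunk 3: at line 3 remove [szefk,enr] add [ffz] -> 10 lines: xizn evb spq fig ffz tmxm ery zvt yhf fbd
Hunk 4: at line 4 remove [tmxm,ery,zvt] add [mebti] -> 8 lines: xizn evb spq fig ffz mebti yhf fbd
Final line 4: fig

Answer: fig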